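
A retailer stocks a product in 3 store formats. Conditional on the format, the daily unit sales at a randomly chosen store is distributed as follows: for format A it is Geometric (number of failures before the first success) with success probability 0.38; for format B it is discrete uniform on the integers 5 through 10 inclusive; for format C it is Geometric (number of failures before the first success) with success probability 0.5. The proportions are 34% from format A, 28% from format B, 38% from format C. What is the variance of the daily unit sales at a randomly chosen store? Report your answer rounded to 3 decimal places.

Per component, A: μ=1.63158, E[X²]=6.95568; B: μ=7.5, E[X²]=59.1667; C: μ=1, E[X²]=3.
E[X] = 0.34·1.63158 + 0.28·7.5 + 0.38·1 = 3.03474.
E[X²] = 0.34·6.95568 + 0.28·59.1667 + 0.38·3 = 20.0716.
Var(X) = E[X²] − (E[X])² = 20.0716 − 9.20963 = 10.862.

10.862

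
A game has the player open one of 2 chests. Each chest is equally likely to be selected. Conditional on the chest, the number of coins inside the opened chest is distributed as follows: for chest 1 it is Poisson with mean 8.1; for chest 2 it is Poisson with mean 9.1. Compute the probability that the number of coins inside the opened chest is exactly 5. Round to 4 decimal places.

Conditional on each chest, P(X = 5): 1: 0.088198; 2: 0.0580692.
By total probability, P(X = 5) = 0.5·0.088198 + 0.5·0.0580692 = 0.0731336.

0.0731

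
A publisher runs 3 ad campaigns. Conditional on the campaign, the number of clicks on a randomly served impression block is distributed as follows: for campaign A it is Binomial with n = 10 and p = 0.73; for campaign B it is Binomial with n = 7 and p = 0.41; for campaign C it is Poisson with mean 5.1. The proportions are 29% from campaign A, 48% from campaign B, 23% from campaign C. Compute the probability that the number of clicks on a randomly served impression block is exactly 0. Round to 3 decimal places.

0.013

Conditional on each campaign, P(X = 0): A: 2.05891e-06; B: 0.0248865; C: 0.00609675.
By total probability, P(X = 0) = 0.29·2.05891e-06 + 0.48·0.0248865 + 0.23·0.00609675 = 0.0133484.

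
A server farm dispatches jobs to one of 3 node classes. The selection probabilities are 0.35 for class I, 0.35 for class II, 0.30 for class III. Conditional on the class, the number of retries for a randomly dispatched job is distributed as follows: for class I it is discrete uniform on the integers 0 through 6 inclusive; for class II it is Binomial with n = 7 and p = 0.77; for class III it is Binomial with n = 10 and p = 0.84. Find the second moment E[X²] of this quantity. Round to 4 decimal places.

For each component E[X²] = Var + (mean)², giving I: 13; II: 30.2918; III: 71.904.
Overall E[X²] = 0.35·13 + 0.35·30.2918 + 0.3·71.904 = 36.7233.

36.7233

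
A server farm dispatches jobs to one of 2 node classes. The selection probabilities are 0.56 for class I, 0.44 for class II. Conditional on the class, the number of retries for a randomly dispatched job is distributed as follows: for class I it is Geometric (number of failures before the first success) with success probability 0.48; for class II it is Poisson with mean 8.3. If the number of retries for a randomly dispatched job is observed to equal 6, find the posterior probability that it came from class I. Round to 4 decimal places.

0.0967

Likelihoods P(X=6 | ·): I: 0.00948989; II: 0.112847.
Posterior ∝ prior × likelihood. Numerator for I: 0.56·0.00948989 = 0.00531434.
Normalizing constant: 0.56·0.00948989 + 0.44·0.112847 = 0.0549672.
P(I | observation) = 0.00531434 / 0.0549672 = 0.096682.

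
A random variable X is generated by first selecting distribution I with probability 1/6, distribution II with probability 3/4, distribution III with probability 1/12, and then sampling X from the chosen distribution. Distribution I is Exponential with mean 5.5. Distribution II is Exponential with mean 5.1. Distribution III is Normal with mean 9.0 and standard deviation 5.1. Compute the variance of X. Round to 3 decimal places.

Per component, I: μ=5.5, E[X²]=60.5; II: μ=5.1, E[X²]=52.02; III: μ=9, E[X²]=107.01.
E[X] = 0.166667·5.5 + 0.75·5.1 + 0.0833333·9 = 5.49167.
E[X²] = 0.166667·60.5 + 0.75·52.02 + 0.0833333·107.01 = 58.0158.
Var(X) = E[X²] − (E[X])² = 58.0158 − 30.1584 = 27.8574.

27.857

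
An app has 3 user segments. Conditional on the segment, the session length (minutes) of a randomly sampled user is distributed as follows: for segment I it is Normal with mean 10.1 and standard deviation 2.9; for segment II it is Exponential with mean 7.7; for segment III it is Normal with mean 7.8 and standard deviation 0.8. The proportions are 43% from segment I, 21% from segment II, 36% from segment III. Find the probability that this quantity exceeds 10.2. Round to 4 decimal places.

0.2654

Conditional on each segment, P(X > 10.2): I: 0.486246; II: 0.265889; III: 0.0013499.
By total probability, P(X > 10.2) = 0.43·0.486246 + 0.21·0.265889 + 0.36·0.0013499 = 0.265409.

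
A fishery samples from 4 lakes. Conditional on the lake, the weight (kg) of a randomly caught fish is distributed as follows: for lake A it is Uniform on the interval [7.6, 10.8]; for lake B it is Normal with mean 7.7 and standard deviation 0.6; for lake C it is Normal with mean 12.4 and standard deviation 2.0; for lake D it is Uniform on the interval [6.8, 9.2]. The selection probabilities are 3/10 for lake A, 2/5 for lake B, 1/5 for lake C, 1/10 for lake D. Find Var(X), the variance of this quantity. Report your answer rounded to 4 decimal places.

4.3336

Per component, A: μ=9.2, E[X²]=85.4933; B: μ=7.7, E[X²]=59.65; C: μ=12.4, E[X²]=157.76; D: μ=8, E[X²]=64.48.
E[X] = 0.3·9.2 + 0.4·7.7 + 0.2·12.4 + 0.1·8 = 9.12.
E[X²] = 0.3·85.4933 + 0.4·59.65 + 0.2·157.76 + 0.1·64.48 = 87.508.
Var(X) = E[X²] − (E[X])² = 87.508 − 83.1744 = 4.3336.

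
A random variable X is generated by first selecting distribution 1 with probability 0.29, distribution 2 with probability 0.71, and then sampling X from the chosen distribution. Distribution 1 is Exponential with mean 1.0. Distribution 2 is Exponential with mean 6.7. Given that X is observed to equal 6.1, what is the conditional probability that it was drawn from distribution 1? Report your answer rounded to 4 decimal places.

Likelihoods f(6.1 | ·): 1: 0.00224287; 2: 0.0600513.
Posterior ∝ prior × likelihood. Numerator for 1: 0.29·0.00224287 = 0.000650432.
Normalizing constant: 0.29·0.00224287 + 0.71·0.0600513 = 0.0432869.
P(1 | observation) = 0.000650432 / 0.0432869 = 0.0150261.

0.0150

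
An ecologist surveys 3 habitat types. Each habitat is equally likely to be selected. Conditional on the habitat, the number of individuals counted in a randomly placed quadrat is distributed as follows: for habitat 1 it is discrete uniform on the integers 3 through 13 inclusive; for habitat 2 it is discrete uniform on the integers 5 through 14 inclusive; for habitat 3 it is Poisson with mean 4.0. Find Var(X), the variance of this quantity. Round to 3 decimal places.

12.806

Per component, 1: μ=8, E[X²]=74; 2: μ=9.5, E[X²]=98.5; 3: μ=4, E[X²]=20.
E[X] = 0.333333·8 + 0.333333·9.5 + 0.333333·4 = 7.16667.
E[X²] = 0.333333·74 + 0.333333·98.5 + 0.333333·20 = 64.1667.
Var(X) = E[X²] − (E[X])² = 64.1667 − 51.3611 = 12.8056.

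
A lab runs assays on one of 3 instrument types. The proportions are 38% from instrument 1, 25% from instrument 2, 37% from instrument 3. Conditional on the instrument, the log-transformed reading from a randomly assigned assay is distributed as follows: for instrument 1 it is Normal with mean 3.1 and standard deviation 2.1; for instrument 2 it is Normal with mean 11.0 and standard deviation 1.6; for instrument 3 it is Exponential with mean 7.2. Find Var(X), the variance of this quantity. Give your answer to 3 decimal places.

Per component, 1: μ=3.1, E[X²]=14.02; 2: μ=11, E[X²]=123.56; 3: μ=7.2, E[X²]=103.68.
E[X] = 0.38·3.1 + 0.25·11 + 0.37·7.2 = 6.592.
E[X²] = 0.38·14.02 + 0.25·123.56 + 0.37·103.68 = 74.5792.
Var(X) = E[X²] − (E[X])² = 74.5792 − 43.4545 = 31.1247.

31.125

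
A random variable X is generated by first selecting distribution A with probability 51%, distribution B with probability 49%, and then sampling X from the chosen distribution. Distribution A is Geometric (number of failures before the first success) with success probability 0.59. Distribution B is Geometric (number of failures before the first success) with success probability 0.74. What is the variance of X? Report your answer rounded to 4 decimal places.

0.8628

Per component, A: μ=0.694915, E[X²]=1.66073; B: μ=0.351351, E[X²]=0.598247.
E[X] = 0.51·0.694915 + 0.49·0.351351 = 0.526569.
E[X²] = 0.51·1.66073 + 0.49·0.598247 = 1.14011.
Var(X) = E[X²] − (E[X])² = 1.14011 − 0.277275 = 0.862838.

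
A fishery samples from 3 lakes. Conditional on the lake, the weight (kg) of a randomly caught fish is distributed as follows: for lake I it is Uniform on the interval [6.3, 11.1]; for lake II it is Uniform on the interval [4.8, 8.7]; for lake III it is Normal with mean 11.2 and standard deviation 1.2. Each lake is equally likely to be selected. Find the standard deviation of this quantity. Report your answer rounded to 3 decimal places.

2.204

Per component, I: μ=8.7, E[X²]=77.61; II: μ=6.75, E[X²]=46.83; III: μ=11.2, E[X²]=126.88.
E[X] = 0.333333·8.7 + 0.333333·6.75 + 0.333333·11.2 = 8.88333.
E[X²] = 0.333333·77.61 + 0.333333·46.83 + 0.333333·126.88 = 83.7733.
Var(X) = E[X²] − (E[X])² = 83.7733 − 78.9136 = 4.85972.
SD(X) = √4.85972 = 2.20448.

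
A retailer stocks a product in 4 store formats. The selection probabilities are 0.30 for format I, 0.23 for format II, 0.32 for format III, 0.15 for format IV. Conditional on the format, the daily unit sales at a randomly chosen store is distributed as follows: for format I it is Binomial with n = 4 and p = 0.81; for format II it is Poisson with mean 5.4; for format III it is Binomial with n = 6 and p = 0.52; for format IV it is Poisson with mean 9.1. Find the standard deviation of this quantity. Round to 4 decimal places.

Per component, I: μ=3.24, E[X²]=11.1132; II: μ=5.4, E[X²]=34.56; III: μ=3.12, E[X²]=11.232; IV: μ=9.1, E[X²]=91.91.
E[X] = 0.3·3.24 + 0.23·5.4 + 0.32·3.12 + 0.15·9.1 = 4.5774.
E[X²] = 0.3·11.1132 + 0.23·34.56 + 0.32·11.232 + 0.15·91.91 = 28.6635.
Var(X) = E[X²] − (E[X])² = 28.6635 − 20.9526 = 7.71091.
SD(X) = √7.71091 = 2.77685.

2.7769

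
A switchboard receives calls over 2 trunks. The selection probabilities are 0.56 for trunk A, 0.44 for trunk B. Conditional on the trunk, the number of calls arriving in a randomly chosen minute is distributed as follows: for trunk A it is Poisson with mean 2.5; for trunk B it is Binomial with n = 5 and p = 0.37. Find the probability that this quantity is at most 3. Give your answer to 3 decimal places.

0.835

Conditional on each trunk, P(X ≤ 3): A: 0.757576; B: 0.93403.
By total probability, P(X ≤ 3) = 0.56·0.757576 + 0.44·0.93403 = 0.835216.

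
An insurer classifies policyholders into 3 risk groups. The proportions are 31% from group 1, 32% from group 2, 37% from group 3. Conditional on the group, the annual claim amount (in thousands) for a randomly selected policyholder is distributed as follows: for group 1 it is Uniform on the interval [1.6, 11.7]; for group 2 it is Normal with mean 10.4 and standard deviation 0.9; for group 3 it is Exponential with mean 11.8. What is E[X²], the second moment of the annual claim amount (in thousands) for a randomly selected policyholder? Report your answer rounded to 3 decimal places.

For each component E[X²] = Var + (mean)², giving 1: 52.7233; 2: 108.97; 3: 278.48.
Overall E[X²] = 0.31·52.7233 + 0.32·108.97 + 0.37·278.48 = 154.252.

154.252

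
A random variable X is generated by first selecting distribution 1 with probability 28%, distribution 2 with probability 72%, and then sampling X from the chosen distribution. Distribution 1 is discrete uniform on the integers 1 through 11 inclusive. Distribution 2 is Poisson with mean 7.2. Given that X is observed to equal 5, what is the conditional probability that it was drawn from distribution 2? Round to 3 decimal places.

Likelihoods P(X=5 | ·): 1: 0.0909091; 2: 0.120382.
Posterior ∝ prior × likelihood. Numerator for 2: 0.72·0.120382 = 0.0866749.
Normalizing constant: 0.28·0.0909091 + 0.72·0.120382 = 0.112129.
P(2 | observation) = 0.0866749 / 0.112129 = 0.77299.

0.773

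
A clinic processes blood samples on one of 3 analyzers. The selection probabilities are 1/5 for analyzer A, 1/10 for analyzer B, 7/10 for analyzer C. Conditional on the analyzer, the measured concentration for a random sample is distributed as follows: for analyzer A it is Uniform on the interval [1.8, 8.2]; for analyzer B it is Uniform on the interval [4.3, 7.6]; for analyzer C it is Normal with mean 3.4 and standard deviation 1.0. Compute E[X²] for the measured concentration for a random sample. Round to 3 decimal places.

For each component E[X²] = Var + (mean)², giving A: 28.4133; B: 36.31; C: 12.56.
Overall E[X²] = 0.2·28.4133 + 0.1·36.31 + 0.7·12.56 = 18.1057.

18.106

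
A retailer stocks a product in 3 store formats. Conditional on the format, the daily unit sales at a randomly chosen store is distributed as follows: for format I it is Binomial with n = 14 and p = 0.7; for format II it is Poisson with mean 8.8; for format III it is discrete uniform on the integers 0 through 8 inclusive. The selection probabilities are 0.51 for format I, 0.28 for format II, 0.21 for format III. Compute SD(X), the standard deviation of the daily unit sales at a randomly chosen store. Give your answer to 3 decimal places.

3.235

Per component, I: μ=9.8, E[X²]=98.98; II: μ=8.8, E[X²]=86.24; III: μ=4, E[X²]=22.6667.
E[X] = 0.51·9.8 + 0.28·8.8 + 0.21·4 = 8.302.
E[X²] = 0.51·98.98 + 0.28·86.24 + 0.21·22.6667 = 79.387.
Var(X) = E[X²] − (E[X])² = 79.387 − 68.9232 = 10.4638.
SD(X) = √10.4638 = 3.23478.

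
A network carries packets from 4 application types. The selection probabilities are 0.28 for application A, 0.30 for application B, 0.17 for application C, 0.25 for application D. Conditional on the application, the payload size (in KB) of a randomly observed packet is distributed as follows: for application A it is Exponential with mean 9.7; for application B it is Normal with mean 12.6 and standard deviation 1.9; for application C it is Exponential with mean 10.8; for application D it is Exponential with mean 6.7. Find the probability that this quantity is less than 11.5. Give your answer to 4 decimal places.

0.5953

Conditional on each application, P(X < 11.5): A: 0.694427; B: 0.281312; C: 0.655208; D: 0.820291.
By total probability, P(X < 11.5) = 0.28·0.694427 + 0.3·0.281312 + 0.17·0.655208 + 0.25·0.820291 = 0.595292.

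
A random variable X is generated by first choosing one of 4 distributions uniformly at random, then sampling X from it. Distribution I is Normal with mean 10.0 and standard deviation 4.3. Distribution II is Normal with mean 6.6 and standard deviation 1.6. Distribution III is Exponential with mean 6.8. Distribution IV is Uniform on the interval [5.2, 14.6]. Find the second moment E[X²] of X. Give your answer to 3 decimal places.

For each component E[X²] = Var + (mean)², giving I: 118.49; II: 46.12; III: 92.48; IV: 105.373.
Overall E[X²] = 0.25·118.49 + 0.25·46.12 + 0.25·92.48 + 0.25·105.373 = 90.6158.

90.616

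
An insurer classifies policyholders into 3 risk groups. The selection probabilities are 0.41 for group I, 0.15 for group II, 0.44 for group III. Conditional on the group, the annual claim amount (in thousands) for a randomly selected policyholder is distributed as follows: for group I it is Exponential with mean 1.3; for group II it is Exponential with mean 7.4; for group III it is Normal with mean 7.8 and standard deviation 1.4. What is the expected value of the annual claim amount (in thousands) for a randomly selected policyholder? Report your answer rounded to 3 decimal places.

Component means — I: 1.3; II: 7.4; III: 7.8.
E[X] = 0.41·1.3 + 0.15·7.4 + 0.44·7.8 = 5.075.

5.075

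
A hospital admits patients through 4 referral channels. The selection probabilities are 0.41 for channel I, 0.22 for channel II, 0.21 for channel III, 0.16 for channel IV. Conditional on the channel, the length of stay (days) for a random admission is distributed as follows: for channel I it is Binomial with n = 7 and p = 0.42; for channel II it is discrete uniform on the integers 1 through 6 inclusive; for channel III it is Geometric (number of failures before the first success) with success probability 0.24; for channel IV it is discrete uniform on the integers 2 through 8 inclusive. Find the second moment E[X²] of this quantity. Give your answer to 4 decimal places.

For each component E[X²] = Var + (mean)², giving I: 10.3488; II: 15.1667; III: 23.2222; IV: 29.
Overall E[X²] = 0.41·10.3488 + 0.22·15.1667 + 0.21·23.2222 + 0.16·29 = 17.0963.

17.0963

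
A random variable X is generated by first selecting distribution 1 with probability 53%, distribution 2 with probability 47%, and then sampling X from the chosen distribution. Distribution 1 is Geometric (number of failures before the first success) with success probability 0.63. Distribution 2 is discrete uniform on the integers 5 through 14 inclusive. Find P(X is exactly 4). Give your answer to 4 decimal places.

0.0063

Conditional on each component, P(X = 4): 1: 0.0118072; 2: 0.
By total probability, P(X = 4) = 0.53·0.0118072 + 0.47·0 = 0.00625782.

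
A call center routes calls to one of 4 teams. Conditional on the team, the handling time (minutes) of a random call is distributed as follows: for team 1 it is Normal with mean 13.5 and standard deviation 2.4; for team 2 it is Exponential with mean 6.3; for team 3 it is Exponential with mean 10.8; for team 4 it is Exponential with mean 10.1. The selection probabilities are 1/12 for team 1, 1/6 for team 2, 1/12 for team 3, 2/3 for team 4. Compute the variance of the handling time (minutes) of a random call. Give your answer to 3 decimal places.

88.147

Per component, 1: μ=13.5, E[X²]=188.01; 2: μ=6.3, E[X²]=79.38; 3: μ=10.8, E[X²]=233.28; 4: μ=10.1, E[X²]=204.02.
E[X] = 0.0833333·13.5 + 0.166667·6.3 + 0.0833333·10.8 + 0.666667·10.1 = 9.80833.
E[X²] = 0.0833333·188.01 + 0.166667·79.38 + 0.0833333·233.28 + 0.666667·204.02 = 184.351.
Var(X) = E[X²] − (E[X])² = 184.351 − 96.2034 = 88.1474.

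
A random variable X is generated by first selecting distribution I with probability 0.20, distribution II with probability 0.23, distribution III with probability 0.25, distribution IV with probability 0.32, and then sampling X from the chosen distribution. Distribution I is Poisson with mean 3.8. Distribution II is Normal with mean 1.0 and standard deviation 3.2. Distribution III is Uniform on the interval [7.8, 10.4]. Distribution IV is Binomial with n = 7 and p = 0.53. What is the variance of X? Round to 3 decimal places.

12.217

Per component, I: μ=3.8, E[X²]=18.24; II: μ=1, E[X²]=11.24; III: μ=9.1, E[X²]=83.3733; IV: μ=3.71, E[X²]=15.5078.
E[X] = 0.2·3.8 + 0.23·1 + 0.25·9.1 + 0.32·3.71 = 4.4522.
E[X²] = 0.2·18.24 + 0.23·11.24 + 0.25·83.3733 + 0.32·15.5078 = 32.039.
Var(X) = E[X²] − (E[X])² = 32.039 − 19.8221 = 12.2169.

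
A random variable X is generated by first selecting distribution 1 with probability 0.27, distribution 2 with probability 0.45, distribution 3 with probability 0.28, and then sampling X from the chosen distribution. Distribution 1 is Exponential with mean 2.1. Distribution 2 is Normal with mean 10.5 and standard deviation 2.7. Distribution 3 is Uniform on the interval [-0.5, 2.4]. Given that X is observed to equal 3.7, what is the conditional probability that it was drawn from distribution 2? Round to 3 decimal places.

0.112

Likelihoods f(3.7 | ·): 1: 0.0817702; 2: 0.0061972; 3: 0.
Posterior ∝ prior × likelihood. Numerator for 2: 0.45·0.0061972 = 0.00278874.
Normalizing constant: 0.27·0.0817702 + 0.45·0.0061972 + 0.28·0 = 0.0248667.
P(2 | observation) = 0.00278874 / 0.0248667 = 0.112148.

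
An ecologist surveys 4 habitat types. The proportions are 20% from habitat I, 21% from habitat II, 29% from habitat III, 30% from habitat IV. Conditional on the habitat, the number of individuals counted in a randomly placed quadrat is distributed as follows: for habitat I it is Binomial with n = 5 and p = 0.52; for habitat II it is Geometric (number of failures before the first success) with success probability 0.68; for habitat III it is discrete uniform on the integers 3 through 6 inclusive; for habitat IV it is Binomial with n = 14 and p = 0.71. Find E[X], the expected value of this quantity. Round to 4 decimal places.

Component means — I: 2.6; II: 0.470588; III: 4.5; IV: 9.94.
E[X] = 0.2·2.6 + 0.21·0.470588 + 0.29·4.5 + 0.3·9.94 = 4.90582.

4.9058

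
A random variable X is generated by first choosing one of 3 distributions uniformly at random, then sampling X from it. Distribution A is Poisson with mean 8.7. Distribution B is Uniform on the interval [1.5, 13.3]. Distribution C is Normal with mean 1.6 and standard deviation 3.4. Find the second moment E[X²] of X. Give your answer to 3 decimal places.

54.958

For each component E[X²] = Var + (mean)², giving A: 84.39; B: 66.3633; C: 14.12.
Overall E[X²] = 0.333333·84.39 + 0.333333·66.3633 + 0.333333·14.12 = 54.9578.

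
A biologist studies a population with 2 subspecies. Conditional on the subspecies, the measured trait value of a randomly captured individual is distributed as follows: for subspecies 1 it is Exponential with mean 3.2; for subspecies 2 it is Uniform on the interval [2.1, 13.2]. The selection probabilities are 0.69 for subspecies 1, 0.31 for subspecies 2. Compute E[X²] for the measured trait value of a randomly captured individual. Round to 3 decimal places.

For each component E[X²] = Var + (mean)², giving 1: 20.48; 2: 68.79.
Overall E[X²] = 0.69·20.48 + 0.31·68.79 = 35.4561.

35.456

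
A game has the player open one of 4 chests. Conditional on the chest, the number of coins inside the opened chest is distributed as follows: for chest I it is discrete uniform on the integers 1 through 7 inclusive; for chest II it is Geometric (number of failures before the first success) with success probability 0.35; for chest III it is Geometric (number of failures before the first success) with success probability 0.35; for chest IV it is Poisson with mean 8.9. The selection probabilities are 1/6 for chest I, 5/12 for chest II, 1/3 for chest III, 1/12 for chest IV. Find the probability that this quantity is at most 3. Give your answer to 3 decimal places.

0.689

Conditional on each chest, P(X ≤ 3): I: 0.428571; II: 0.821494; III: 0.821494; IV: 0.0227769.
By total probability, P(X ≤ 3) = 0.166667·0.428571 + 0.416667·0.821494 + 0.333333·0.821494 + 0.0833333·0.0227769 = 0.689447.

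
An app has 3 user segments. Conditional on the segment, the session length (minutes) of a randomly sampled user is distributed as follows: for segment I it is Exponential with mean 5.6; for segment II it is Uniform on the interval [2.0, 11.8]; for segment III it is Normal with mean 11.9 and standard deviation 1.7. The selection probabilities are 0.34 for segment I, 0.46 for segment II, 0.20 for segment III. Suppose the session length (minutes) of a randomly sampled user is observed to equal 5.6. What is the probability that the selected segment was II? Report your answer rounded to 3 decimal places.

0.677

Likelihoods f(5.6 | ·): I: 0.0656928; II: 0.102041; III: 0.000244487.
Posterior ∝ prior × likelihood. Numerator for II: 0.46·0.102041 = 0.0469388.
Normalizing constant: 0.34·0.0656928 + 0.46·0.102041 + 0.2·0.000244487 = 0.0693232.
P(II | observation) = 0.0469388 / 0.0693232 = 0.6771.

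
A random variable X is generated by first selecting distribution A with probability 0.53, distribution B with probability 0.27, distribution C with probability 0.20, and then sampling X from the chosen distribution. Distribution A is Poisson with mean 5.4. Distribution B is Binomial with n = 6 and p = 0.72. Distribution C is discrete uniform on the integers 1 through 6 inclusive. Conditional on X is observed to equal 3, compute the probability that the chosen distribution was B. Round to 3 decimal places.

0.315

Likelihoods P(X=3 | ·): A: 0.118533; B: 0.163871; C: 0.166667.
Posterior ∝ prior × likelihood. Numerator for B: 0.27·0.163871 = 0.0442451.
Normalizing constant: 0.53·0.118533 + 0.27·0.163871 + 0.2·0.166667 = 0.140401.
P(B | observation) = 0.0442451 / 0.140401 = 0.315134.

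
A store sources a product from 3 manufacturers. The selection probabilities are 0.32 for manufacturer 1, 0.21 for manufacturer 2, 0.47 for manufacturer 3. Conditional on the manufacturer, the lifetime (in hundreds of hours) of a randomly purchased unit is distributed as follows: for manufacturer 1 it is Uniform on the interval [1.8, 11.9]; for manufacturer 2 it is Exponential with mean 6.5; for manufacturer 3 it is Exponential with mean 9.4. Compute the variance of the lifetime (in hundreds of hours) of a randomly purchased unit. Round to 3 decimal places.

Per component, 1: μ=6.85, E[X²]=55.4233; 2: μ=6.5, E[X²]=84.5; 3: μ=9.4, E[X²]=176.72.
E[X] = 0.32·6.85 + 0.21·6.5 + 0.47·9.4 = 7.975.
E[X²] = 0.32·55.4233 + 0.21·84.5 + 0.47·176.72 = 118.539.
Var(X) = E[X²] − (E[X])² = 118.539 − 63.6006 = 54.9382.

54.938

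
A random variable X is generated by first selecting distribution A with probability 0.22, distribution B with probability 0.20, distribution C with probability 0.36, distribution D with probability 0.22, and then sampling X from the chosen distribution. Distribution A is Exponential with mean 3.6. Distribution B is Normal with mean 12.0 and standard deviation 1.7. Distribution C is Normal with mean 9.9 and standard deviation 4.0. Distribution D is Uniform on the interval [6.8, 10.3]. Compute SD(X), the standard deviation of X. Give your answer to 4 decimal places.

Per component, A: μ=3.6, E[X²]=25.92; B: μ=12, E[X²]=146.89; C: μ=9.9, E[X²]=114.01; D: μ=8.55, E[X²]=74.1233.
E[X] = 0.22·3.6 + 0.2·12 + 0.36·9.9 + 0.22·8.55 = 8.637.
E[X²] = 0.22·25.92 + 0.2·146.89 + 0.36·114.01 + 0.22·74.1233 = 92.4311.
Var(X) = E[X²] − (E[X])² = 92.4311 − 74.5978 = 17.8334.
SD(X) = √17.8334 = 4.22296.

4.2230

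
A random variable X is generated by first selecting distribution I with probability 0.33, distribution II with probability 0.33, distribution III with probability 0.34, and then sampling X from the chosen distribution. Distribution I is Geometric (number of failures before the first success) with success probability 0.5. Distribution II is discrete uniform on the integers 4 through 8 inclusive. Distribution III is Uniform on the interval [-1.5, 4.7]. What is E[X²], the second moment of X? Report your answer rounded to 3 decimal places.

For each component E[X²] = Var + (mean)², giving I: 3; II: 38; III: 5.76333.
Overall E[X²] = 0.33·3 + 0.33·38 + 0.34·5.76333 = 15.4895.

15.490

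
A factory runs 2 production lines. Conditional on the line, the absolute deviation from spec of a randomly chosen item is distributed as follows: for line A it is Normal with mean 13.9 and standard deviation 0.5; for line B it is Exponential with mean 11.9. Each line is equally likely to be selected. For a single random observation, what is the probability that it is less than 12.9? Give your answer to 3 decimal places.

Conditional on each line, P(X < 12.9): A: 0.0227501; B: 0.661772.
By total probability, P(X < 12.9) = 0.5·0.0227501 + 0.5·0.661772 = 0.342261.

0.342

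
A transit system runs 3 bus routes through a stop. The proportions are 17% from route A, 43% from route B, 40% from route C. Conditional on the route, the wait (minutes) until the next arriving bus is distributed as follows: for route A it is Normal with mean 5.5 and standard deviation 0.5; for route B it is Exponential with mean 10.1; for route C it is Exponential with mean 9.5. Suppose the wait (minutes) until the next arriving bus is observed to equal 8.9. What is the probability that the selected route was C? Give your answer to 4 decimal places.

0.4833

Likelihoods f(8.9 | ·): A: 7.26192e-11; B: 0.0410189; C: 0.0412488.
Posterior ∝ prior × likelihood. Numerator for C: 0.4·0.0412488 = 0.0164995.
Normalizing constant: 0.17·7.26192e-11 + 0.43·0.0410189 + 0.4·0.0412488 = 0.0341376.
P(C | observation) = 0.0164995 / 0.0341376 = 0.483323.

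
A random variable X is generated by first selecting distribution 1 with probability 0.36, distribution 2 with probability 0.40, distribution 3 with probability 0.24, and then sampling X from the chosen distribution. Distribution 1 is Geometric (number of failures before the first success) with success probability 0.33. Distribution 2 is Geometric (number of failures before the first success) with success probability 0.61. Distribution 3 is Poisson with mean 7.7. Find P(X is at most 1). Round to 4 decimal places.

Conditional on each component, P(X ≤ 1): 1: 0.5511; 2: 0.8479; 3: 0.0039396.
By total probability, P(X ≤ 1) = 0.36·0.5511 + 0.4·0.8479 + 0.24·0.0039396 = 0.538502.

0.5385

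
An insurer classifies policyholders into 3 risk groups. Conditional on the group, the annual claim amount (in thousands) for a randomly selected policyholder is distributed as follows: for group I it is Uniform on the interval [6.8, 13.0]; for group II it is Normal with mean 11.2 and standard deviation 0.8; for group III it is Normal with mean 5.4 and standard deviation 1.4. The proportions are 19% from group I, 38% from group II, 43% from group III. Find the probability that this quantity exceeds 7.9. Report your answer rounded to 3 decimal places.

0.552

Conditional on each group, P(X > 7.9): I: 0.822581; II: 0.999981; III: 0.0370728.
By total probability, P(X > 7.9) = 0.19·0.822581 + 0.38·0.999981 + 0.43·0.0370728 = 0.552225.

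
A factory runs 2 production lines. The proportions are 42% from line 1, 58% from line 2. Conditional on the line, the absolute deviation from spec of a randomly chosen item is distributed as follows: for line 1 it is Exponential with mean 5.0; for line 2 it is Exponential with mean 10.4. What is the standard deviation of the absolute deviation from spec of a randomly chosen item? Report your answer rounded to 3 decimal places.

Per component, 1: μ=5, E[X²]=50; 2: μ=10.4, E[X²]=216.32.
E[X] = 0.42·5 + 0.58·10.4 = 8.132.
E[X²] = 0.42·50 + 0.58·216.32 = 146.466.
Var(X) = E[X²] − (E[X])² = 146.466 − 66.1294 = 80.3362.
SD(X) = √80.3362 = 8.96305.

8.963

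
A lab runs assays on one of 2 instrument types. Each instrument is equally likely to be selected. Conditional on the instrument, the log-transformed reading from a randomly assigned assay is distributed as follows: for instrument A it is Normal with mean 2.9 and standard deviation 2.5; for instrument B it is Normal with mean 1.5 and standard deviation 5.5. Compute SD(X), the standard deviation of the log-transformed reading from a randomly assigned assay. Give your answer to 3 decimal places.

4.329

Per component, A: μ=2.9, E[X²]=14.66; B: μ=1.5, E[X²]=32.5.
E[X] = 0.5·2.9 + 0.5·1.5 = 2.2.
E[X²] = 0.5·14.66 + 0.5·32.5 = 23.58.
Var(X) = E[X²] − (E[X])² = 23.58 − 4.84 = 18.74.
SD(X) = √18.74 = 4.32897.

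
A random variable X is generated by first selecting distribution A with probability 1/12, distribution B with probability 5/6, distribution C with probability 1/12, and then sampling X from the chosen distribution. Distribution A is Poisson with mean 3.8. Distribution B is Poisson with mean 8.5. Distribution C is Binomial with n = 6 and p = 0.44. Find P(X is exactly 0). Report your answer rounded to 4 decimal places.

0.0046

Conditional on each component, P(X = 0): A: 0.0223708; B: 0.000203468; C: 0.030841.
By total probability, P(X = 0) = 0.0833333·0.0223708 + 0.833333·0.000203468 + 0.0833333·0.030841 = 0.00460387.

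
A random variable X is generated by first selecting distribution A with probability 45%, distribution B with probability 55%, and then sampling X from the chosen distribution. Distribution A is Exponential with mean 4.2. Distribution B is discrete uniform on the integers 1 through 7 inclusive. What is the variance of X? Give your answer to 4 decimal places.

Per component, A: μ=4.2, E[X²]=35.28; B: μ=4, E[X²]=20.
E[X] = 0.45·4.2 + 0.55·4 = 4.09.
E[X²] = 0.45·35.28 + 0.55·20 = 26.876.
Var(X) = E[X²] − (E[X])² = 26.876 − 16.7281 = 10.1479.

10.1479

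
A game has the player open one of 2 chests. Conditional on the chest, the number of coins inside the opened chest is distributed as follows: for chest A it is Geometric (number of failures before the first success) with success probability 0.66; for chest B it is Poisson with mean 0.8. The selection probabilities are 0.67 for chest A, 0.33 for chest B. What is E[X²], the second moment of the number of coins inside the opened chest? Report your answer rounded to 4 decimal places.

For each component E[X²] = Var + (mean)², giving A: 1.04591; B: 1.44.
Overall E[X²] = 0.67·1.04591 + 0.33·1.44 = 1.17596.

1.1760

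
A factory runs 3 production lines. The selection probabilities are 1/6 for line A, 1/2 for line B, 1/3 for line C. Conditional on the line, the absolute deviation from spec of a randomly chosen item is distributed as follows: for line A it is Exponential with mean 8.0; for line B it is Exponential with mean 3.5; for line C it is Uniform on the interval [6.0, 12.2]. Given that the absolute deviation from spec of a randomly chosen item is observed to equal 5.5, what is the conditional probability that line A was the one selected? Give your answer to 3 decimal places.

Likelihoods f(5.5 | ·): A: 0.0628539; B: 0.0593566; C: 0.
Posterior ∝ prior × likelihood. Numerator for A: 0.166667·0.0628539 = 0.0104757.
Normalizing constant: 0.166667·0.0628539 + 0.5·0.0593566 + 0.333333·0 = 0.040154.
P(A | observation) = 0.0104757 / 0.040154 = 0.260887.

0.261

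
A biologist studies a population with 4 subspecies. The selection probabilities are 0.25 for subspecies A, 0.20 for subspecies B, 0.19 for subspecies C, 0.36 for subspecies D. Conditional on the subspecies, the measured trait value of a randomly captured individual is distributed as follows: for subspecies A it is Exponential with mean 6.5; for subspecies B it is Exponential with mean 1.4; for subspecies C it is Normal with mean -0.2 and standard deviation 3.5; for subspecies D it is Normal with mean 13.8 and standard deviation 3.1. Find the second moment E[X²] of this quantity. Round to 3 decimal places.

For each component E[X²] = Var + (mean)², giving A: 84.5; B: 3.92; C: 12.29; D: 200.05.
Overall E[X²] = 0.25·84.5 + 0.2·3.92 + 0.19·12.29 + 0.36·200.05 = 96.2621.

96.262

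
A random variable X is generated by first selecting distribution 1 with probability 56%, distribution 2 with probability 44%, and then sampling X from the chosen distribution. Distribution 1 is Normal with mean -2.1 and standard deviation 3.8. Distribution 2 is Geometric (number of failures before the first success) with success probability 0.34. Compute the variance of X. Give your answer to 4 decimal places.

14.6225

Per component, 1: μ=-2.1, E[X²]=18.85; 2: μ=1.94118, E[X²]=9.47751.
E[X] = 0.56·-2.1 + 0.44·1.94118 = -0.321882.
E[X²] = 0.56·18.85 + 0.44·9.47751 = 14.7261.
Var(X) = E[X²] − (E[X])² = 14.7261 − 0.103608 = 14.6225.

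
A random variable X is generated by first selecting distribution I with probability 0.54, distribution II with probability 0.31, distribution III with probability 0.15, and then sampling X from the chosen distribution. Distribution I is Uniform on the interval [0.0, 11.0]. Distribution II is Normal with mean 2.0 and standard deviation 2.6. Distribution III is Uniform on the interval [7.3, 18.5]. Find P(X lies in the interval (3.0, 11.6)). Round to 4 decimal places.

0.5589

Conditional on each component, P(3.0 < X < 11.6): I: 0.727273; II: 0.35015; III: 0.383929.
By total probability, P(3.0 < X < 11.6) = 0.54·0.727273 + 0.31·0.35015 + 0.15·0.383929 = 0.558863.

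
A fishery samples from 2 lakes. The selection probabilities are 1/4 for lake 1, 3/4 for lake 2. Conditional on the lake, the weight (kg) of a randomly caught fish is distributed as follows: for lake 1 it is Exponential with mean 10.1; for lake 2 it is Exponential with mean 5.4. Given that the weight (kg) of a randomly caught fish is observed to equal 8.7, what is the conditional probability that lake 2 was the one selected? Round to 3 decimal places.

Likelihoods f(8.7 | ·): 1: 0.0418392; 2: 0.0369751.
Posterior ∝ prior × likelihood. Numerator for 2: 0.75·0.0369751 = 0.0277313.
Normalizing constant: 0.25·0.0418392 + 0.75·0.0369751 = 0.0381911.
P(2 | observation) = 0.0277313 / 0.0381911 = 0.72612.

0.726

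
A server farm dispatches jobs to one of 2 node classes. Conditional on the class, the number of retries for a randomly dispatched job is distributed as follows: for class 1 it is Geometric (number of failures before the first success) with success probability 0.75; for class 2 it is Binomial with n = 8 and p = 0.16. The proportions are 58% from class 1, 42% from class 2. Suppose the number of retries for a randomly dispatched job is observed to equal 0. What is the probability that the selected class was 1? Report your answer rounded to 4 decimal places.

Likelihoods P(X=0 | ·): 1: 0.75; 2: 0.247876.
Posterior ∝ prior × likelihood. Numerator for 1: 0.58·0.75 = 0.435.
Normalizing constant: 0.58·0.75 + 0.42·0.247876 = 0.539108.
P(1 | observation) = 0.435 / 0.539108 = 0.806889.

0.8069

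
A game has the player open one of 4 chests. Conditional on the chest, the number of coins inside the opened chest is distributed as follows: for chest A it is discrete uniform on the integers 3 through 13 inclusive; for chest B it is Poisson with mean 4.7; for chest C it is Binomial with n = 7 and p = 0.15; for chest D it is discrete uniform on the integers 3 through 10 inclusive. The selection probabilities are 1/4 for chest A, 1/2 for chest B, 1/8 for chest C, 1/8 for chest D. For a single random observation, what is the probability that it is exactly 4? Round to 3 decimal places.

Conditional on each chest, P(X = 4): A: 0.0909091; B: 0.184925; C: 0.0108815; D: 0.125.
By total probability, P(X = 4) = 0.25·0.0909091 + 0.5·0.184925 + 0.125·0.0108815 + 0.125·0.125 = 0.132175.

0.132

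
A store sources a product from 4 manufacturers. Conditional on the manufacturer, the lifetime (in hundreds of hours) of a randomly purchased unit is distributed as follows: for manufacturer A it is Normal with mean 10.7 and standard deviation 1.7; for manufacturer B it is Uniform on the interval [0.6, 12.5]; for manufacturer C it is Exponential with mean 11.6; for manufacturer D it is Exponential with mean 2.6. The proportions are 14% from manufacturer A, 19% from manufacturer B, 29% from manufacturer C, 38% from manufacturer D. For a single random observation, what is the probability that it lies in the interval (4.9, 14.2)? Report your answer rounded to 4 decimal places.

0.4195

Conditional on each manufacturer, P(4.9 < X < 14.2): A: 0.979922; B: 0.638655; C: 0.361452; D: 0.14764.
By total probability, P(4.9 < X < 14.2) = 0.14·0.979922 + 0.19·0.638655 + 0.29·0.361452 + 0.38·0.14764 = 0.419458.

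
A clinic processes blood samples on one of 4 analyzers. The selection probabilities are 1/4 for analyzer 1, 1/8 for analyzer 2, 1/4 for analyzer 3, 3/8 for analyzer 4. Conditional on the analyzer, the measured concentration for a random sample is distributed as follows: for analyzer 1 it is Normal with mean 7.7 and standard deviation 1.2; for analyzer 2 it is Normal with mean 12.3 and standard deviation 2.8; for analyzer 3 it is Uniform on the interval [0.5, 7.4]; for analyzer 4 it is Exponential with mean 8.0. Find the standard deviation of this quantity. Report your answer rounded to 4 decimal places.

5.6977

Per component, 1: μ=7.7, E[X²]=60.73; 2: μ=12.3, E[X²]=159.13; 3: μ=3.95, E[X²]=19.57; 4: μ=8, E[X²]=128.
E[X] = 0.25·7.7 + 0.125·12.3 + 0.25·3.95 + 0.375·8 = 7.45.
E[X²] = 0.25·60.73 + 0.125·159.13 + 0.25·19.57 + 0.375·128 = 87.9663.
Var(X) = E[X²] − (E[X])² = 87.9663 − 55.5025 = 32.4637.
SD(X) = √32.4637 = 5.6977.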